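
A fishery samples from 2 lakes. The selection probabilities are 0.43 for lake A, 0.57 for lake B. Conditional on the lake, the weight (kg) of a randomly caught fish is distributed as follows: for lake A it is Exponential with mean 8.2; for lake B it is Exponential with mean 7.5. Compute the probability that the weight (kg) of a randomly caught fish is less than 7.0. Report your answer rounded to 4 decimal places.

0.5927

Conditional on each lake, P(X < 7.0): A: 0.574146; B: 0.606759.
By total probability, P(X < 7.0) = 0.43·0.574146 + 0.57·0.606759 = 0.592736.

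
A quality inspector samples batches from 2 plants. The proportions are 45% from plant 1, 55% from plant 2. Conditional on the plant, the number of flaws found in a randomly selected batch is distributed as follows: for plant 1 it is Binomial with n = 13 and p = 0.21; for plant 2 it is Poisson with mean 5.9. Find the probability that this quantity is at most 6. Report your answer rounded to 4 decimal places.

Conditional on each plant, P(X ≤ 6): 1: 0.990743; 2: 0.622361.
By total probability, P(X ≤ 6) = 0.45·0.990743 + 0.55·0.622361 = 0.788133.

0.7881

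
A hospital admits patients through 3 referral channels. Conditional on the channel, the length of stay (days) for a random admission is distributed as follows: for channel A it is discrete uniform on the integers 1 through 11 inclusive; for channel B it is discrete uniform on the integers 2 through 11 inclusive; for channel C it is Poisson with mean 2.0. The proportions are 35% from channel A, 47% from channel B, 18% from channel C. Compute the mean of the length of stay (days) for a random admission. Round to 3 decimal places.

Component means — A: 6; B: 6.5; C: 2.
E[X] = 0.35·6 + 0.47·6.5 + 0.18·2 = 5.515.

5.515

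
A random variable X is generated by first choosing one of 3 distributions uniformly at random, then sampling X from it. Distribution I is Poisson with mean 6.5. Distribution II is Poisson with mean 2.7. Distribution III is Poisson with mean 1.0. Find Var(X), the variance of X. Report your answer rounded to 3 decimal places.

8.687

Per component, I: μ=6.5, E[X²]=48.75; II: μ=2.7, E[X²]=9.99; III: μ=1, E[X²]=2.
E[X] = 0.333333·6.5 + 0.333333·2.7 + 0.333333·1 = 3.4.
E[X²] = 0.333333·48.75 + 0.333333·9.99 + 0.333333·2 = 20.2467.
Var(X) = E[X²] − (E[X])² = 20.2467 − 11.56 = 8.68667.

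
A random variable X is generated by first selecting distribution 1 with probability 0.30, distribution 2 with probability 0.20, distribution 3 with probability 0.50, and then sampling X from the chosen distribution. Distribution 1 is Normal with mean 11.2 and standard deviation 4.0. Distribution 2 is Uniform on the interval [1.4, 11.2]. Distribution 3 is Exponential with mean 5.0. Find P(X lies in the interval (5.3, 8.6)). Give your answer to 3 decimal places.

0.207

Conditional on each component, P(5.3 < X < 8.6): 1: 0.18774; 2: 0.336735; 3: 0.16739.
By total probability, P(5.3 < X < 8.6) = 0.3·0.18774 + 0.2·0.336735 + 0.5·0.16739 = 0.207364.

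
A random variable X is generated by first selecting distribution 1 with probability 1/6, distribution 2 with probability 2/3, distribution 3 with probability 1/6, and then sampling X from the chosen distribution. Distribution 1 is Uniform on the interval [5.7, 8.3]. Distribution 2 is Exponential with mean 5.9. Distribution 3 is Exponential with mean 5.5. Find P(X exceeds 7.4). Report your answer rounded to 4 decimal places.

0.2913

Conditional on each component, P(X > 7.4): 1: 0.346154; 2: 0.285293; 3: 0.260421.
By total probability, P(X > 7.4) = 0.166667·0.346154 + 0.666667·0.285293 + 0.166667·0.260421 = 0.291291.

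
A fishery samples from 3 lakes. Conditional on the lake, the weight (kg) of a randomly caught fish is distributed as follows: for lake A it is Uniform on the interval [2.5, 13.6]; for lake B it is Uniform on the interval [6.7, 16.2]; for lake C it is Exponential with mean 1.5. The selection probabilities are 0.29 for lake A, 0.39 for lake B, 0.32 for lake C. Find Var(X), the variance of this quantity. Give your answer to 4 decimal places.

Per component, A: μ=8.05, E[X²]=75.07; B: μ=11.45, E[X²]=138.623; C: μ=1.5, E[X²]=4.5.
E[X] = 0.29·8.05 + 0.39·11.45 + 0.32·1.5 = 7.28.
E[X²] = 0.29·75.07 + 0.39·138.623 + 0.32·4.5 = 77.2734.
Var(X) = E[X²] − (E[X])² = 77.2734 − 52.9984 = 24.275.

24.2750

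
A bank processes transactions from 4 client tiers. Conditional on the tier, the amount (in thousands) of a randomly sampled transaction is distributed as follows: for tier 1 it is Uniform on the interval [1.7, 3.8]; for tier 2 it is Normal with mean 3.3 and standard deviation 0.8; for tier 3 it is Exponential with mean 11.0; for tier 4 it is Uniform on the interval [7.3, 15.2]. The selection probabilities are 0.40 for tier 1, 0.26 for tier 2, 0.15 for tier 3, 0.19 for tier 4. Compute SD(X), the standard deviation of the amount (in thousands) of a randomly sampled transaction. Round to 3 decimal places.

5.873

Per component, 1: μ=2.75, E[X²]=7.93; 2: μ=3.3, E[X²]=11.53; 3: μ=11, E[X²]=242; 4: μ=11.25, E[X²]=131.763.
E[X] = 0.4·2.75 + 0.26·3.3 + 0.15·11 + 0.19·11.25 = 5.7455.
E[X²] = 0.4·7.93 + 0.26·11.53 + 0.15·242 + 0.19·131.763 = 67.5048.
Var(X) = E[X²] − (E[X])² = 67.5048 − 33.0108 = 34.4941.
SD(X) = √34.4941 = 5.87316.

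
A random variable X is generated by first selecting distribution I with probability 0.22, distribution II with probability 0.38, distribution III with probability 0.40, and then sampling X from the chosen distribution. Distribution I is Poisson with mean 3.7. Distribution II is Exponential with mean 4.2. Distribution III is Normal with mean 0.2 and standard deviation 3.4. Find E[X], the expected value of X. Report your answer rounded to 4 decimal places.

Component means — I: 3.7; II: 4.2; III: 0.2.
E[X] = 0.22·3.7 + 0.38·4.2 + 0.4·0.2 = 2.49.

2.4900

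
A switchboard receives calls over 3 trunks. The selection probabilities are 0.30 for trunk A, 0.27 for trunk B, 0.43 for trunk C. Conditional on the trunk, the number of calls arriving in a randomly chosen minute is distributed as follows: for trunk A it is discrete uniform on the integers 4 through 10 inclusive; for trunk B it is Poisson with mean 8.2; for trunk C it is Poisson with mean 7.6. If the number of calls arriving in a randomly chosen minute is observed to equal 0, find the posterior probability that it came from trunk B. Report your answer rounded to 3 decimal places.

0.256

Likelihoods P(X=0 | ·): A: 0; B: 0.000274654; C: 0.000500451.
Posterior ∝ prior × likelihood. Numerator for B: 0.27·0.000274654 = 7.41565e-05.
Normalizing constant: 0.3·0 + 0.27·0.000274654 + 0.43·0.000500451 = 0.000289351.
P(B | observation) = 7.41565e-05 / 0.000289351 = 0.256286.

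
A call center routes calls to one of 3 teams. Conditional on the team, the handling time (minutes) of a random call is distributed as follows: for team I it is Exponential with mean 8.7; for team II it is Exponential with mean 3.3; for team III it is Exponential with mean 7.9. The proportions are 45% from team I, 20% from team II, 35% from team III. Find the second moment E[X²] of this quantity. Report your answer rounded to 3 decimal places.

For each component E[X²] = Var + (mean)², giving I: 151.38; II: 21.78; III: 124.82.
Overall E[X²] = 0.45·151.38 + 0.2·21.78 + 0.35·124.82 = 116.164.

116.164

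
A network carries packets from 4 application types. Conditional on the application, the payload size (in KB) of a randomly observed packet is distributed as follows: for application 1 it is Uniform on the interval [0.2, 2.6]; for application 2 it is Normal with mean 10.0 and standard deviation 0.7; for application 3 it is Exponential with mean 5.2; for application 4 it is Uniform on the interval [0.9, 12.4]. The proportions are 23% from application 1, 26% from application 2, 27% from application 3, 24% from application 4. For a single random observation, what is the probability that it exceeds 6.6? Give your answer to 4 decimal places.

0.4569

Conditional on each application, P(X > 6.6): 1: 0; 2: 0.999999; 3: 0.281048; 4: 0.504348.
By total probability, P(X > 6.6) = 0.23·0 + 0.26·0.999999 + 0.27·0.281048 + 0.24·0.504348 = 0.456926.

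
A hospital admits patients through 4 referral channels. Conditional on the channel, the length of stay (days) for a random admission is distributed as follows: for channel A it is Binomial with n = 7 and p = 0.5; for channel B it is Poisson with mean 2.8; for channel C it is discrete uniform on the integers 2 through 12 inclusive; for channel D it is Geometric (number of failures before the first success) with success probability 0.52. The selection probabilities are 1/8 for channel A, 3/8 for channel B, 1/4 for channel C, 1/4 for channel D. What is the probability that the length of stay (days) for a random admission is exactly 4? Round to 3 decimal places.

Conditional on each channel, P(X = 4): A: 0.273438; B: 0.155739; C: 0.0909091; D: 0.0276038.
By total probability, P(X = 4) = 0.125·0.273438 + 0.375·0.155739 + 0.25·0.0909091 + 0.25·0.0276038 = 0.12221.

0.122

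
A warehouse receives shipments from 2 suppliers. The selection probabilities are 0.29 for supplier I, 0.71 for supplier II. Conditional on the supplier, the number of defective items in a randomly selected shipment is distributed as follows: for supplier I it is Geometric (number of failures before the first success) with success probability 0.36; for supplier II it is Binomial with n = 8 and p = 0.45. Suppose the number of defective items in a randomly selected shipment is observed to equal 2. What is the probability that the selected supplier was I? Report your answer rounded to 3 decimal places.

Likelihoods P(X=2 | ·): I: 0.147456; II: 0.156949.
Posterior ∝ prior × likelihood. Numerator for I: 0.29·0.147456 = 0.0427622.
Normalizing constant: 0.29·0.147456 + 0.71·0.156949 = 0.154196.
P(I | observation) = 0.0427622 / 0.154196 = 0.277324.

0.277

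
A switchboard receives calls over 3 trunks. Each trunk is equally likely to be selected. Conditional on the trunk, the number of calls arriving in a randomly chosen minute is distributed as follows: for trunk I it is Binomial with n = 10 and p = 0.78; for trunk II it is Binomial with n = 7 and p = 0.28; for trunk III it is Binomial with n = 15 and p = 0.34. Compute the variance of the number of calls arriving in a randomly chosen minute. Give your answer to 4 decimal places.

7.8594

Per component, I: μ=7.8, E[X²]=62.556; II: μ=1.96, E[X²]=5.2528; III: μ=5.1, E[X²]=29.376.
E[X] = 0.333333·7.8 + 0.333333·1.96 + 0.333333·5.1 = 4.95333.
E[X²] = 0.333333·62.556 + 0.333333·5.2528 + 0.333333·29.376 = 32.3949.
Var(X) = E[X²] − (E[X])² = 32.3949 − 24.5355 = 7.85942.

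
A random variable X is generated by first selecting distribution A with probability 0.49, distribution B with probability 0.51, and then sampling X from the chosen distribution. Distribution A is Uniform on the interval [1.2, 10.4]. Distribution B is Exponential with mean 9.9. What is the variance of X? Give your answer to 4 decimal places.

Per component, A: μ=5.8, E[X²]=40.6933; B: μ=9.9, E[X²]=196.02.
E[X] = 0.49·5.8 + 0.51·9.9 = 7.891.
E[X²] = 0.49·40.6933 + 0.51·196.02 = 119.91.
Var(X) = E[X²] − (E[X])² = 119.91 − 62.2679 = 57.6421.

57.6421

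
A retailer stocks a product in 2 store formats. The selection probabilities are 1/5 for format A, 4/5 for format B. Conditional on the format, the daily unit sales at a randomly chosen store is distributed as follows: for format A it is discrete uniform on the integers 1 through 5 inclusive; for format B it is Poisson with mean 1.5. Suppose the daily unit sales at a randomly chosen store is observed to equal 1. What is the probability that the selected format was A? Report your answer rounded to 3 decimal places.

0.130

Likelihoods P(X=1 | ·): A: 0.2; B: 0.334695.
Posterior ∝ prior × likelihood. Numerator for A: 0.2·0.2 = 0.04.
Normalizing constant: 0.2·0.2 + 0.8·0.334695 = 0.307756.
P(A | observation) = 0.04 / 0.307756 = 0.129973.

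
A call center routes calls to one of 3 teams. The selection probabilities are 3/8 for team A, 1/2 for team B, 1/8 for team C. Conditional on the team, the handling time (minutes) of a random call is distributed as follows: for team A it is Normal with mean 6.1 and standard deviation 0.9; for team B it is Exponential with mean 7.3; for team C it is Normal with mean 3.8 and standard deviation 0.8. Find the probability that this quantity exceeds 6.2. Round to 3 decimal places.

0.385

Conditional on each team, P(X > 6.2): A: 0.455764; B: 0.427708; C: 0.0013499.
By total probability, P(X > 6.2) = 0.375·0.455764 + 0.5·0.427708 + 0.125·0.0013499 = 0.384934.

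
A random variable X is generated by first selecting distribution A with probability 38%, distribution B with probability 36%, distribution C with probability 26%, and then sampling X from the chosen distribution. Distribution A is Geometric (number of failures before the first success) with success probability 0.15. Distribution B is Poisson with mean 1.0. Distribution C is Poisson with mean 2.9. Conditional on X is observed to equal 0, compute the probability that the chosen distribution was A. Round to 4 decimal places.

Likelihoods P(X=0 | ·): A: 0.15; B: 0.367879; C: 0.0550232.
Posterior ∝ prior × likelihood. Numerator for A: 0.38·0.15 = 0.057.
Normalizing constant: 0.38·0.15 + 0.36·0.367879 + 0.26·0.0550232 = 0.203743.
P(A | observation) = 0.057 / 0.203743 = 0.279765.

0.2798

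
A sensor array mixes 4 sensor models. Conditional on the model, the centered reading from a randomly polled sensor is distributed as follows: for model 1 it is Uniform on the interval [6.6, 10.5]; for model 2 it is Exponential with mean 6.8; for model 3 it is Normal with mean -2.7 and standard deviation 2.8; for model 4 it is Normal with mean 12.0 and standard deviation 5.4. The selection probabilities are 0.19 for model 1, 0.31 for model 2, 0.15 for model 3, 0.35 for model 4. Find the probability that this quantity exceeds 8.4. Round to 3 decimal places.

0.454

Conditional on each model, P(X > 8.4): 1: 0.538462; 2: 0.290749; 3: 3.6808e-05; 4: 0.747507.
By total probability, P(X > 8.4) = 0.19·0.538462 + 0.31·0.290749 + 0.15·3.6808e-05 + 0.35·0.747507 = 0.454073.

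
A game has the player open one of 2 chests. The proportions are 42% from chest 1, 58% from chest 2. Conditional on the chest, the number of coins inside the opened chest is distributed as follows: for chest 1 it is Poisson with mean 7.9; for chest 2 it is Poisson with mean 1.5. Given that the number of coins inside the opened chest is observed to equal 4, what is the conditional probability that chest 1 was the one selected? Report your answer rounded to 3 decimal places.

0.481

Likelihoods P(X=4 | ·): 1: 0.0601687; 2: 0.0470665.
Posterior ∝ prior × likelihood. Numerator for 1: 0.42·0.0601687 = 0.0252709.
Normalizing constant: 0.42·0.0601687 + 0.58·0.0470665 = 0.0525694.
P(1 | observation) = 0.0252709 / 0.0525694 = 0.480714.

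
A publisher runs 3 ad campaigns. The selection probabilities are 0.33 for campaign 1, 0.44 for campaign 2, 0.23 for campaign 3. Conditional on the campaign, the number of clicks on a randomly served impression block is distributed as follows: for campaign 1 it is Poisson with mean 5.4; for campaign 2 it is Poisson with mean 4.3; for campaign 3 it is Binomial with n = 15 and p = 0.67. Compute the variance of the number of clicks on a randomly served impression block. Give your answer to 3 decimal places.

Per component, 1: μ=5.4, E[X²]=34.56; 2: μ=4.3, E[X²]=22.79; 3: μ=10.05, E[X²]=104.319.
E[X] = 0.33·5.4 + 0.44·4.3 + 0.23·10.05 = 5.9855.
E[X²] = 0.33·34.56 + 0.44·22.79 + 0.23·104.319 = 45.4258.
Var(X) = E[X²] − (E[X])² = 45.4258 − 35.8262 = 9.59956.

9.600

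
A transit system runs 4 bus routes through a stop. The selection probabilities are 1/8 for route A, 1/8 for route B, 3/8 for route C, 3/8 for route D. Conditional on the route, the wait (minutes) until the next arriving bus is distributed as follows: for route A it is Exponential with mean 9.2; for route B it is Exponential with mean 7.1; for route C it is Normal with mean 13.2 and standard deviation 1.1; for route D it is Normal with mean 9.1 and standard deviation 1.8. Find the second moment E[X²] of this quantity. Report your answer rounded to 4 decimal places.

For each component E[X²] = Var + (mean)², giving A: 169.28; B: 100.82; C: 175.45; D: 86.05.
Overall E[X²] = 0.125·169.28 + 0.125·100.82 + 0.375·175.45 + 0.375·86.05 = 131.825.

131.8250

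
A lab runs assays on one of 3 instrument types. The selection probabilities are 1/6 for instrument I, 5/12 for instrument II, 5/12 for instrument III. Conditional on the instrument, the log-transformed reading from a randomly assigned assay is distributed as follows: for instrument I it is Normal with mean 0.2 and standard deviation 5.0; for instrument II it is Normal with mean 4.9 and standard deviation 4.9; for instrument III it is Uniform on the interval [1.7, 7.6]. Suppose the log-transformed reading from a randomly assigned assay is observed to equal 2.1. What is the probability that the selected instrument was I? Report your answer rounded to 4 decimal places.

0.1107

Likelihoods f(2.1 | ·): I: 0.0742308; II: 0.0691526; III: 0.169492.
Posterior ∝ prior × likelihood. Numerator for I: 0.166667·0.0742308 = 0.0123718.
Normalizing constant: 0.166667·0.0742308 + 0.416667·0.0691526 + 0.416667·0.169492 = 0.111807.
P(I | observation) = 0.0123718 / 0.111807 = 0.110653.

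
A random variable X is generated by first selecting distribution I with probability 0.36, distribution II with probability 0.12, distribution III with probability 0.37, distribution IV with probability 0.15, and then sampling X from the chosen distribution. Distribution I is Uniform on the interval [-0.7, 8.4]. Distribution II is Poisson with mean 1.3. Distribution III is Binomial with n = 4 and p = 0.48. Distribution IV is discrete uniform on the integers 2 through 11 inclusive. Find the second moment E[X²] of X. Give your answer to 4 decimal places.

17.4876

For each component E[X²] = Var + (mean)², giving I: 21.7233; II: 2.99; III: 4.6848; IV: 50.5.
Overall E[X²] = 0.36·21.7233 + 0.12·2.99 + 0.37·4.6848 + 0.15·50.5 = 17.4876.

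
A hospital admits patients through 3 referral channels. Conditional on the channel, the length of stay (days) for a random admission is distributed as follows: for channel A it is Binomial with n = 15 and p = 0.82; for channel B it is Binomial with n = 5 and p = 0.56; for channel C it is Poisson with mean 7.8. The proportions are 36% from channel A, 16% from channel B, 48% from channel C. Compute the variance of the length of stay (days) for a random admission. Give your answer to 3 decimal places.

15.356

Per component, A: μ=12.3, E[X²]=153.504; B: μ=2.8, E[X²]=9.072; C: μ=7.8, E[X²]=68.64.
E[X] = 0.36·12.3 + 0.16·2.8 + 0.48·7.8 = 8.62.
E[X²] = 0.36·153.504 + 0.16·9.072 + 0.48·68.64 = 89.6602.
Var(X) = E[X²] − (E[X])² = 89.6602 − 74.3044 = 15.3558.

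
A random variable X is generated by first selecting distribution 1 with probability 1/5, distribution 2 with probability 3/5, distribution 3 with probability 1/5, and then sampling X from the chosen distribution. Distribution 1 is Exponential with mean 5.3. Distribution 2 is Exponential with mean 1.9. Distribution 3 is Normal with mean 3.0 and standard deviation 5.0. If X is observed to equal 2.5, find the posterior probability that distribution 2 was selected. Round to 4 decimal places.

Likelihoods f(2.5 | ·): 1: 0.117725; 2: 0.141191; 3: 0.0793905.
Posterior ∝ prior × likelihood. Numerator for 2: 0.6·0.141191 = 0.0847145.
Normalizing constant: 0.2·0.117725 + 0.6·0.141191 + 0.2·0.0793905 = 0.124138.
P(2 | observation) = 0.0847145 / 0.124138 = 0.682424.

0.6824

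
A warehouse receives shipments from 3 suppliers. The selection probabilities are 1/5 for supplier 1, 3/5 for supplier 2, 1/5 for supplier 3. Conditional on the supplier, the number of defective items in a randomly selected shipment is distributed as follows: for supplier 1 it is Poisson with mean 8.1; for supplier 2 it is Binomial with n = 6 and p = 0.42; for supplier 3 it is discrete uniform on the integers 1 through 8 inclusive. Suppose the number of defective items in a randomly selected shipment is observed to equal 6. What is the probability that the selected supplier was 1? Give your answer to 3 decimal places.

Likelihoods P(X=6 | ·): 1: 0.119067; 2: 0.00548903; 3: 0.125.
Posterior ∝ prior × likelihood. Numerator for 1: 0.2·0.119067 = 0.0238134.
Normalizing constant: 0.2·0.119067 + 0.6·0.00548903 + 0.2·0.125 = 0.0521069.
P(1 | observation) = 0.0238134 / 0.0521069 = 0.457012.

0.457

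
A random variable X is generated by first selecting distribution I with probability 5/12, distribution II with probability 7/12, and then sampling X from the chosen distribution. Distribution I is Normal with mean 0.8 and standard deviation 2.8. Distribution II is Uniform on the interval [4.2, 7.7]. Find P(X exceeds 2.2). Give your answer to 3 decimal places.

Conditional on each component, P(X > 2.2): I: 0.308538; II: 1.
By total probability, P(X > 2.2) = 0.416667·0.308538 + 0.583333·1 = 0.711891.

0.712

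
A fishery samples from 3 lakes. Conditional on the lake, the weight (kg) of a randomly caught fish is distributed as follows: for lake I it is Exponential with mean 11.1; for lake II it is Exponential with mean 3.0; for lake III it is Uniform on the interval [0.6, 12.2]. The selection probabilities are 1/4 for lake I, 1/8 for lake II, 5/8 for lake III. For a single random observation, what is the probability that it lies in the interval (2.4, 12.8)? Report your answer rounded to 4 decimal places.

0.7049

Conditional on each lake, P(2.4 < X < 12.8): I: 0.489921; II: 0.4353; III: 0.844828.
By total probability, P(2.4 < X < 12.8) = 0.25·0.489921 + 0.125·0.4353 + 0.625·0.844828 = 0.70491.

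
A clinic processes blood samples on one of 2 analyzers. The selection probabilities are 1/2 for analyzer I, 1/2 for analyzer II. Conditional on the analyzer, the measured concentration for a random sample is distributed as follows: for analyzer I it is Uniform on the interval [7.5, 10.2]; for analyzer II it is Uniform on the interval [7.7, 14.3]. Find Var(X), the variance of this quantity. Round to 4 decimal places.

3.2744

Per component, I: μ=8.85, E[X²]=78.93; II: μ=11, E[X²]=124.63.
E[X] = 0.5·8.85 + 0.5·11 = 9.925.
E[X²] = 0.5·78.93 + 0.5·124.63 = 101.78.
Var(X) = E[X²] − (E[X])² = 101.78 − 98.5056 = 3.27437.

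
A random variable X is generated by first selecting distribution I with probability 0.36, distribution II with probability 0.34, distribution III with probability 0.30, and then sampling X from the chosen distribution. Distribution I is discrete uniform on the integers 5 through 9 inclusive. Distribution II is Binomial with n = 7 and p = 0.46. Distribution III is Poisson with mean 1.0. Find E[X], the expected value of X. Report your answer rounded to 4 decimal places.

3.9148

Component means — I: 7; II: 3.22; III: 1.
E[X] = 0.36·7 + 0.34·3.22 + 0.3·1 = 3.9148.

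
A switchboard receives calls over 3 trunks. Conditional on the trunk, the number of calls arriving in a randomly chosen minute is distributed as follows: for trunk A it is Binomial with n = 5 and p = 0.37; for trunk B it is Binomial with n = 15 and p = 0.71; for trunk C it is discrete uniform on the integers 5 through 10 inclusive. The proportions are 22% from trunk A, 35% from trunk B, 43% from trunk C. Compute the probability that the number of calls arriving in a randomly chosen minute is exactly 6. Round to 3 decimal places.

Conditional on each trunk, P(X = 6): A: 0; B: 0.00930114; C: 0.166667.
By total probability, P(X = 6) = 0.22·0 + 0.35·0.00930114 + 0.43·0.166667 = 0.0749221.

0.075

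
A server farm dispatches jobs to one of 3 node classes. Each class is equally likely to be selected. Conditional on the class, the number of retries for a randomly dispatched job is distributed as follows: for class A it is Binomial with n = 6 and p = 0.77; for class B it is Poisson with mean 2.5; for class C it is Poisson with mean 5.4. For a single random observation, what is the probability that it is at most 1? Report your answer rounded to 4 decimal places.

Conditional on each class, P(X ≤ 1): A: 0.00312163; B: 0.287297; C: 0.0289061.
By total probability, P(X ≤ 1) = 0.333333·0.00312163 + 0.333333·0.287297 + 0.333333·0.0289061 = 0.106442.

0.1064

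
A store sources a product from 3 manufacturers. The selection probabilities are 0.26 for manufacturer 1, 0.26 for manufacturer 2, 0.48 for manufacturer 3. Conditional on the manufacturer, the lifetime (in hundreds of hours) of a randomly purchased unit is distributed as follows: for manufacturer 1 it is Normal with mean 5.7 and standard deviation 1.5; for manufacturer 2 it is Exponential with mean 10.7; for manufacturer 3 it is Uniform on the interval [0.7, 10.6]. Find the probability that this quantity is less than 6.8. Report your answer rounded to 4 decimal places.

Conditional on each manufacturer, P(X < 6.8): 1: 0.768322; 2: 0.470337; 3: 0.616162.
By total probability, P(X < 6.8) = 0.26·0.768322 + 0.26·0.470337 + 0.48·0.616162 = 0.617809.

0.6178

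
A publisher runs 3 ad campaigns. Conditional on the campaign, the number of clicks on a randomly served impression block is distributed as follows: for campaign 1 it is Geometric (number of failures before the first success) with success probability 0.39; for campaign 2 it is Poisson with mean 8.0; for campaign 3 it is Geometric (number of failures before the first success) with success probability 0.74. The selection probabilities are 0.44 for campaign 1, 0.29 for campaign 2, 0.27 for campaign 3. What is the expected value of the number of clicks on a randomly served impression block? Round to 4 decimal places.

Component means — 1: 1.5641; 2: 8; 3: 0.351351.
E[X] = 0.44·1.5641 + 0.29·8 + 0.27·0.351351 = 3.10307.

3.1031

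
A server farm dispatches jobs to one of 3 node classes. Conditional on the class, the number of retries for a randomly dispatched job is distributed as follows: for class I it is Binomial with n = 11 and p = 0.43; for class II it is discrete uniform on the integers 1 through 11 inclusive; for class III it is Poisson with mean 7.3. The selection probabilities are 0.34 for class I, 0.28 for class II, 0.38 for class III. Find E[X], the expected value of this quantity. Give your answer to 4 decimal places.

Component means — I: 4.73; II: 6; III: 7.3.
E[X] = 0.34·4.73 + 0.28·6 + 0.38·7.3 = 6.0622.

6.0622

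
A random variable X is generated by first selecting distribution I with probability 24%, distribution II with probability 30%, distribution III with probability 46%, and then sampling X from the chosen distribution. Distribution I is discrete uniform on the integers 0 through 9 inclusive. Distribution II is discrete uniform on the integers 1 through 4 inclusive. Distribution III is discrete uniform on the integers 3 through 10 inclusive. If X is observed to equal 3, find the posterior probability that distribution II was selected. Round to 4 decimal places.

0.4792

Likelihoods P(X=3 | ·): I: 0.1; II: 0.25; III: 0.125.
Posterior ∝ prior × likelihood. Numerator for II: 0.3·0.25 = 0.075.
Normalizing constant: 0.24·0.1 + 0.3·0.25 + 0.46·0.125 = 0.1565.
P(II | observation) = 0.075 / 0.1565 = 0.479233.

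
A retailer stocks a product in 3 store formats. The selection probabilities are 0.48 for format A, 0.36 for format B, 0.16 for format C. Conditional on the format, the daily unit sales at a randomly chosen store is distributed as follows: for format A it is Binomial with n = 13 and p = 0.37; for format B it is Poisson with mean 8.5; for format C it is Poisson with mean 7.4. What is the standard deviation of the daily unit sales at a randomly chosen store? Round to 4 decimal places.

Per component, A: μ=4.81, E[X²]=26.1664; B: μ=8.5, E[X²]=80.75; C: μ=7.4, E[X²]=62.16.
E[X] = 0.48·4.81 + 0.36·8.5 + 0.16·7.4 = 6.5528.
E[X²] = 0.48·26.1664 + 0.36·80.75 + 0.16·62.16 = 51.5755.
Var(X) = E[X²] − (E[X])² = 51.5755 − 42.9392 = 8.63628.
SD(X) = √8.63628 = 2.93876.

2.9388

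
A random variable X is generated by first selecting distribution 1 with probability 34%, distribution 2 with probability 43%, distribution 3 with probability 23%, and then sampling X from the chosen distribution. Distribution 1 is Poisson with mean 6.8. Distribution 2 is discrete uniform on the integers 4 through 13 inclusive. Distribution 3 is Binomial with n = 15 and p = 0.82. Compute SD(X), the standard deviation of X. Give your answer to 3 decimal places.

Per component, 1: μ=6.8, E[X²]=53.04; 2: μ=8.5, E[X²]=80.5; 3: μ=12.3, E[X²]=153.504.
E[X] = 0.34·6.8 + 0.43·8.5 + 0.23·12.3 = 8.796.
E[X²] = 0.34·53.04 + 0.43·80.5 + 0.23·153.504 = 87.9545.
Var(X) = E[X²] − (E[X])² = 87.9545 − 77.3696 = 10.5849.
SD(X) = √10.5849 = 3.25344.

3.253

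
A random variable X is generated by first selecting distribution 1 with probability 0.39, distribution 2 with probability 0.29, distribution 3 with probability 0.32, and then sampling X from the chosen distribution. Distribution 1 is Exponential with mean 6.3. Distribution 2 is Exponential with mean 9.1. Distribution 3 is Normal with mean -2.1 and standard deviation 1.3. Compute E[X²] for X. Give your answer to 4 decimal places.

For each component E[X²] = Var + (mean)², giving 1: 79.38; 2: 165.62; 3: 6.1.
Overall E[X²] = 0.39·79.38 + 0.29·165.62 + 0.32·6.1 = 80.94.

80.9400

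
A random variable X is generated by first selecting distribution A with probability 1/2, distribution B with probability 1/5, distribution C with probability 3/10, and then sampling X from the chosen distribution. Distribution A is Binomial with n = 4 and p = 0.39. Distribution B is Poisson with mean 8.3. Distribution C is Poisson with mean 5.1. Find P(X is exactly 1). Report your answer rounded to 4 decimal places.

Conditional on each component, P(X = 1): A: 0.35409; B: 0.00206269; C: 0.0310934.
By total probability, P(X = 1) = 0.5·0.35409 + 0.2·0.00206269 + 0.3·0.0310934 = 0.186786.

0.1868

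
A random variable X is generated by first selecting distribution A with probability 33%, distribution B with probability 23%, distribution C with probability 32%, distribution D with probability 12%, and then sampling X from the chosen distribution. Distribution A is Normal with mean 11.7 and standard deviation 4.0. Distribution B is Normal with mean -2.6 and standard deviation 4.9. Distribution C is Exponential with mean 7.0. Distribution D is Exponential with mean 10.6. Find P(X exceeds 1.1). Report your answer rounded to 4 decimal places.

0.7621

Conditional on each component, P(X > 1.1): A: 0.995975; B: 0.225094; C: 0.854582; D: 0.901429.
By total probability, P(X > 1.1) = 0.33·0.995975 + 0.23·0.225094 + 0.32·0.854582 + 0.12·0.901429 = 0.762081.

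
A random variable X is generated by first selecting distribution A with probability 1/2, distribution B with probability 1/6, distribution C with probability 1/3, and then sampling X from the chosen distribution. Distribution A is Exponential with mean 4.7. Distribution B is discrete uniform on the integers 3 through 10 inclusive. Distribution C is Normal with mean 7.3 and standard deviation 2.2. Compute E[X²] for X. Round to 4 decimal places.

49.3833

For each component E[X²] = Var + (mean)², giving A: 44.18; B: 47.5; C: 58.13.
Overall E[X²] = 0.5·44.18 + 0.166667·47.5 + 0.333333·58.13 = 49.3833.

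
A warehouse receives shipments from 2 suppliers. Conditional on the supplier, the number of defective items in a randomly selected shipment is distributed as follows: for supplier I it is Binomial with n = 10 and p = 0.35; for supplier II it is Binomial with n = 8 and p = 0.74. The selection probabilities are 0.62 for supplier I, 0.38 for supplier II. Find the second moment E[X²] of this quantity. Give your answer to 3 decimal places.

For each component E[X²] = Var + (mean)², giving I: 14.525; II: 36.5856.
Overall E[X²] = 0.62·14.525 + 0.38·36.5856 = 22.908.

22.908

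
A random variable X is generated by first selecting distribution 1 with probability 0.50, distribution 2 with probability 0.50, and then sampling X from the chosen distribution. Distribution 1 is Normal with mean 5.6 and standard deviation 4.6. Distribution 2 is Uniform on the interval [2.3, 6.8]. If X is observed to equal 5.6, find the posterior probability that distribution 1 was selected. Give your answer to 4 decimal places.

Likelihoods f(5.6 | ·): 1: 0.0867266; 2: 0.222222.
Posterior ∝ prior × likelihood. Numerator for 1: 0.5·0.0867266 = 0.0433633.
Normalizing constant: 0.5·0.0867266 + 0.5·0.222222 = 0.154474.
P(1 | observation) = 0.0433633 / 0.154474 = 0.280715.

0.2807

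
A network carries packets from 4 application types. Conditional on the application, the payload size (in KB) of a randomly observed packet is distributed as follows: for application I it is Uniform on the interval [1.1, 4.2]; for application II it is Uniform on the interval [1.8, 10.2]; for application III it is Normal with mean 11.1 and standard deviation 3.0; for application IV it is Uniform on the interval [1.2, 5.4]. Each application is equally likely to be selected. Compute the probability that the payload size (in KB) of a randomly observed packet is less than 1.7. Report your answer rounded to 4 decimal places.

0.0784

Conditional on each application, P(X < 1.7): I: 0.193548; II: 0; III: 0.000864165; IV: 0.119048.
By total probability, P(X < 1.7) = 0.25·0.193548 + 0.25·0 + 0.25·0.000864165 + 0.25·0.119048 = 0.078365.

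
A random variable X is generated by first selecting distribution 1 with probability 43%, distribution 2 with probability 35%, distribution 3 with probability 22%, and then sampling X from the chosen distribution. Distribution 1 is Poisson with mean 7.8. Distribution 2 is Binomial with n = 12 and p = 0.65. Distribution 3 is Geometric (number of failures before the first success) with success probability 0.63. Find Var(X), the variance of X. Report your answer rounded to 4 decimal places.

Per component, 1: μ=7.8, E[X²]=68.64; 2: μ=7.8, E[X²]=63.57; 3: μ=0.587302, E[X²]=1.27715.
E[X] = 0.43·7.8 + 0.35·7.8 + 0.22·0.587302 = 6.21321.
E[X²] = 0.43·68.64 + 0.35·63.57 + 0.22·1.27715 = 52.0457.
Var(X) = E[X²] − (E[X])² = 52.0457 − 38.6039 = 13.4417.

13.4417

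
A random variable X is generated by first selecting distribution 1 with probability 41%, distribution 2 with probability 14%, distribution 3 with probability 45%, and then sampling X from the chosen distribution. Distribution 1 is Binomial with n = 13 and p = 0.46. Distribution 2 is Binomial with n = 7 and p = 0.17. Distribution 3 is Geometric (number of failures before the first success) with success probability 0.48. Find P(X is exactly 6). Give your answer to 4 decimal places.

Conditional on each component, P(X = 6): 1: 0.217681; 2: 0.000140239; 3: 0.00948989.
By total probability, P(X = 6) = 0.41·0.217681 + 0.14·0.000140239 + 0.45·0.00948989 = 0.0935393.

0.0935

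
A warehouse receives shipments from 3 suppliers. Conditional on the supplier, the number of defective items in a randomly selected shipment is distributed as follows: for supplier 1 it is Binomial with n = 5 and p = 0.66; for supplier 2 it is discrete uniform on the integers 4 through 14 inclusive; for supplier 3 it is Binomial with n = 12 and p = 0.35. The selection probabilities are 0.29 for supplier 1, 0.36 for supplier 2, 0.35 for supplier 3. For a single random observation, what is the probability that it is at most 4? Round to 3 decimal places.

0.491

Conditional on each supplier, P(X ≤ 4): 1: 0.874767; 2: 0.0909091; 3: 0.583345.
By total probability, P(X ≤ 4) = 0.29·0.874767 + 0.36·0.0909091 + 0.35·0.583345 = 0.49058.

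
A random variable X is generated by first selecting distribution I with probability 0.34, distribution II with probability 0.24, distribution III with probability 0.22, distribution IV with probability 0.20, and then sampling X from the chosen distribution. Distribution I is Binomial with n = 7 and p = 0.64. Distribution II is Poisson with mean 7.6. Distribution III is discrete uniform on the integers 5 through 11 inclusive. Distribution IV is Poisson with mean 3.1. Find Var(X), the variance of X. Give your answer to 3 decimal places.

Per component, I: μ=4.48, E[X²]=21.6832; II: μ=7.6, E[X²]=65.36; III: μ=8, E[X²]=68; IV: μ=3.1, E[X²]=12.71.
E[X] = 0.34·4.48 + 0.24·7.6 + 0.22·8 + 0.2·3.1 = 5.7272.
E[X²] = 0.34·21.6832 + 0.24·65.36 + 0.22·68 + 0.2·12.71 = 40.5607.
Var(X) = E[X²] − (E[X])² = 40.5607 − 32.8008 = 7.75987.

7.760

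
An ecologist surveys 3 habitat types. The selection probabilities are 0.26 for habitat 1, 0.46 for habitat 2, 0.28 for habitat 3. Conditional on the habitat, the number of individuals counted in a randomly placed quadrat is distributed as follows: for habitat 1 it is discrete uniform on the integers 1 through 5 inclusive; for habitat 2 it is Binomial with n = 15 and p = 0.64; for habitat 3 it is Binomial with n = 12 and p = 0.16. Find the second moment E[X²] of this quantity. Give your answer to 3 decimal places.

For each component E[X²] = Var + (mean)², giving 1: 11; 2: 95.616; 3: 5.2992.
Overall E[X²] = 0.26·11 + 0.46·95.616 + 0.28·5.2992 = 48.3271.

48.327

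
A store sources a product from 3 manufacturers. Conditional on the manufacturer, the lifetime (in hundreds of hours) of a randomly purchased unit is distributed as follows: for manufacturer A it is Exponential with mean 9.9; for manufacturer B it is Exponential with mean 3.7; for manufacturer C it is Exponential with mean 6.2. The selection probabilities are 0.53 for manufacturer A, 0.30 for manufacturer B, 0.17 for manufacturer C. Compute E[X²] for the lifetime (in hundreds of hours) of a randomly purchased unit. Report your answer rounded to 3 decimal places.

For each component E[X²] = Var + (mean)², giving A: 196.02; B: 27.38; C: 76.88.
Overall E[X²] = 0.53·196.02 + 0.3·27.38 + 0.17·76.88 = 125.174.

125.174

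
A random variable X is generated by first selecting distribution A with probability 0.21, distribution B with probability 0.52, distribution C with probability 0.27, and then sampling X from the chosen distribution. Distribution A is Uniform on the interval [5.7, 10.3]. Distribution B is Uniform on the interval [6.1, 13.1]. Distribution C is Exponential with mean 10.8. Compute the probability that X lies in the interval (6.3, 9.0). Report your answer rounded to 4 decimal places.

0.3572

Conditional on each component, P(6.3 < X < 9.0): A: 0.586957; B: 0.385714; C: 0.123437.
By total probability, P(6.3 < X < 9.0) = 0.21·0.586957 + 0.52·0.385714 + 0.27·0.123437 = 0.35716.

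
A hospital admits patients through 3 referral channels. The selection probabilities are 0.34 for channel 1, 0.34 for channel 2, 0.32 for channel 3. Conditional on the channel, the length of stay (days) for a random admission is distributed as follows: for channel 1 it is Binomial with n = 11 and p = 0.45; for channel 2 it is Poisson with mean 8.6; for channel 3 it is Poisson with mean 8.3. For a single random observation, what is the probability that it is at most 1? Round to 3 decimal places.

Conditional on each channel, P(X ≤ 1): 1: 0.0139312; 2: 0.00176742; 3: 0.00231121.
By total probability, P(X ≤ 1) = 0.34·0.0139312 + 0.34·0.00176742 + 0.32·0.00231121 = 0.00607713.

0.006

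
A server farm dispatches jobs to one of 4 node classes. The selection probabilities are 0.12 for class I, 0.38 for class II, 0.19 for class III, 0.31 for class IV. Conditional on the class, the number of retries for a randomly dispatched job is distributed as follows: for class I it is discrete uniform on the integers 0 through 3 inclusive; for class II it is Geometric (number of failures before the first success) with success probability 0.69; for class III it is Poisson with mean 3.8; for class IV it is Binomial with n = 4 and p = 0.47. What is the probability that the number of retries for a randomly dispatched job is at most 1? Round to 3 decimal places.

Conditional on each class, P(X ≤ 1): I: 0.5; II: 0.9039; III: 0.10738; IV: 0.358794.
By total probability, P(X ≤ 1) = 0.12·0.5 + 0.38·0.9039 + 0.19·0.10738 + 0.31·0.358794 = 0.53511.

0.535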